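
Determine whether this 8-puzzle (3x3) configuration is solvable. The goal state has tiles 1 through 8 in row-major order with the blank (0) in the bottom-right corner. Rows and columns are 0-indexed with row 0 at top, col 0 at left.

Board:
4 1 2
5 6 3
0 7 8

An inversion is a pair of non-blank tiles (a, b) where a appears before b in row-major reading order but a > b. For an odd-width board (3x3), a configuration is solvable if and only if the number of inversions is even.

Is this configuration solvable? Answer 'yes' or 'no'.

Answer: no

Derivation:
Inversions (pairs i<j in row-major order where tile[i] > tile[j] > 0): 5
5 is odd, so the puzzle is not solvable.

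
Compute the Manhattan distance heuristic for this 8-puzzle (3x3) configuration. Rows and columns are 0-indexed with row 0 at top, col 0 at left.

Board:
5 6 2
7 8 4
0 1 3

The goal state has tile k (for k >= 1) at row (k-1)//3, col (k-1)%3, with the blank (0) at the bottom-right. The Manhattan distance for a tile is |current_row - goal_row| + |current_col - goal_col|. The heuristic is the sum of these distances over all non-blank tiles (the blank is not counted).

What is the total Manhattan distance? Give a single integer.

Answer: 14

Derivation:
Tile 5: at (0,0), goal (1,1), distance |0-1|+|0-1| = 2
Tile 6: at (0,1), goal (1,2), distance |0-1|+|1-2| = 2
Tile 2: at (0,2), goal (0,1), distance |0-0|+|2-1| = 1
Tile 7: at (1,0), goal (2,0), distance |1-2|+|0-0| = 1
Tile 8: at (1,1), goal (2,1), distance |1-2|+|1-1| = 1
Tile 4: at (1,2), goal (1,0), distance |1-1|+|2-0| = 2
Tile 1: at (2,1), goal (0,0), distance |2-0|+|1-0| = 3
Tile 3: at (2,2), goal (0,2), distance |2-0|+|2-2| = 2
Sum: 2 + 2 + 1 + 1 + 1 + 2 + 3 + 2 = 14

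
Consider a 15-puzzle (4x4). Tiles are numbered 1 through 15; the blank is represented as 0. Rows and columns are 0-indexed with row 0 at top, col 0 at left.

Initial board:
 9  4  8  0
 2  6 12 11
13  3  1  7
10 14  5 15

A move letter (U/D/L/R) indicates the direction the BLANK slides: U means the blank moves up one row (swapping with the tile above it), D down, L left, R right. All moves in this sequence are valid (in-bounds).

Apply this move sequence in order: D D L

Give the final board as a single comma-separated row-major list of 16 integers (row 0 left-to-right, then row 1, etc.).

After move 1 (D):
 9  4  8 11
 2  6 12  0
13  3  1  7
10 14  5 15

After move 2 (D):
 9  4  8 11
 2  6 12  7
13  3  1  0
10 14  5 15

After move 3 (L):
 9  4  8 11
 2  6 12  7
13  3  0  1
10 14  5 15

Answer: 9, 4, 8, 11, 2, 6, 12, 7, 13, 3, 0, 1, 10, 14, 5, 15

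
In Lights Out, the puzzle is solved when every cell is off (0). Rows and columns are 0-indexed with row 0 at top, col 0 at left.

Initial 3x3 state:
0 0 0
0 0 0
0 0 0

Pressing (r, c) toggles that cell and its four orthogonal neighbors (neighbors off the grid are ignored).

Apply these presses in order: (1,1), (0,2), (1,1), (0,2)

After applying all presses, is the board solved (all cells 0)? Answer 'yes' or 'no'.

Answer: yes

Derivation:
After press 1 at (1,1):
0 1 0
1 1 1
0 1 0

After press 2 at (0,2):
0 0 1
1 1 0
0 1 0

After press 3 at (1,1):
0 1 1
0 0 1
0 0 0

After press 4 at (0,2):
0 0 0
0 0 0
0 0 0

Lights still on: 0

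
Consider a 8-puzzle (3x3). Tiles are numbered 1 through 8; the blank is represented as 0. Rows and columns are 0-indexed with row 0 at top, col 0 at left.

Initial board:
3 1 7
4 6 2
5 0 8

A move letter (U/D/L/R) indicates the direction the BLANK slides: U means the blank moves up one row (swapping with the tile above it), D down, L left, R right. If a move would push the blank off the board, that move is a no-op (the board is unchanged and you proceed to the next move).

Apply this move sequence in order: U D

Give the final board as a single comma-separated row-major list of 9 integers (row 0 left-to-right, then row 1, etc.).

Answer: 3, 1, 7, 4, 6, 2, 5, 0, 8

Derivation:
After move 1 (U):
3 1 7
4 0 2
5 6 8

After move 2 (D):
3 1 7
4 6 2
5 0 8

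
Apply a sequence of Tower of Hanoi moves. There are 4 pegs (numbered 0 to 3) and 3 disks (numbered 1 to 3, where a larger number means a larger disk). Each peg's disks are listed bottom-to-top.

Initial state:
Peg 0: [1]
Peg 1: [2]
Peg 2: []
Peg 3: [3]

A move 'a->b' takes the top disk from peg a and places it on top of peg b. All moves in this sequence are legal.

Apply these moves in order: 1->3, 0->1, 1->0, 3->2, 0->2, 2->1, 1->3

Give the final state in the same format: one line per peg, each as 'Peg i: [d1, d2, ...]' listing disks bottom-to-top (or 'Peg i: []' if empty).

Answer: Peg 0: []
Peg 1: []
Peg 2: [2]
Peg 3: [3, 1]

Derivation:
After move 1 (1->3):
Peg 0: [1]
Peg 1: []
Peg 2: []
Peg 3: [3, 2]

After move 2 (0->1):
Peg 0: []
Peg 1: [1]
Peg 2: []
Peg 3: [3, 2]

After move 3 (1->0):
Peg 0: [1]
Peg 1: []
Peg 2: []
Peg 3: [3, 2]

After move 4 (3->2):
Peg 0: [1]
Peg 1: []
Peg 2: [2]
Peg 3: [3]

After move 5 (0->2):
Peg 0: []
Peg 1: []
Peg 2: [2, 1]
Peg 3: [3]

After move 6 (2->1):
Peg 0: []
Peg 1: [1]
Peg 2: [2]
Peg 3: [3]

After move 7 (1->3):
Peg 0: []
Peg 1: []
Peg 2: [2]
Peg 3: [3, 1]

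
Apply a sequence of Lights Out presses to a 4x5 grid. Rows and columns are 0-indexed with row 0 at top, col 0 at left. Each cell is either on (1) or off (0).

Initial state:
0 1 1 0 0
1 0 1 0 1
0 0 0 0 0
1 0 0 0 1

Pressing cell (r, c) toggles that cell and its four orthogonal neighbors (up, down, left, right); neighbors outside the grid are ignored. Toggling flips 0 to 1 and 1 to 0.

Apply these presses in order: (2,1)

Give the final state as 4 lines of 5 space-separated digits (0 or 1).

Answer: 0 1 1 0 0
1 1 1 0 1
1 1 1 0 0
1 1 0 0 1

Derivation:
After press 1 at (2,1):
0 1 1 0 0
1 1 1 0 1
1 1 1 0 0
1 1 0 0 1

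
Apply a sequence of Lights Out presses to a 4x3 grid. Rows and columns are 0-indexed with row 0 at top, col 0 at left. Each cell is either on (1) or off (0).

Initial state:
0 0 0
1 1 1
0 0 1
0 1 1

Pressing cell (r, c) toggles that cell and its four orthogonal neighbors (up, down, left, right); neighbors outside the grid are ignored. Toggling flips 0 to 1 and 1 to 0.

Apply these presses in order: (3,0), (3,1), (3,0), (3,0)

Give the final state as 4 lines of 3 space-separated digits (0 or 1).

After press 1 at (3,0):
0 0 0
1 1 1
1 0 1
1 0 1

After press 2 at (3,1):
0 0 0
1 1 1
1 1 1
0 1 0

After press 3 at (3,0):
0 0 0
1 1 1
0 1 1
1 0 0

After press 4 at (3,0):
0 0 0
1 1 1
1 1 1
0 1 0

Answer: 0 0 0
1 1 1
1 1 1
0 1 0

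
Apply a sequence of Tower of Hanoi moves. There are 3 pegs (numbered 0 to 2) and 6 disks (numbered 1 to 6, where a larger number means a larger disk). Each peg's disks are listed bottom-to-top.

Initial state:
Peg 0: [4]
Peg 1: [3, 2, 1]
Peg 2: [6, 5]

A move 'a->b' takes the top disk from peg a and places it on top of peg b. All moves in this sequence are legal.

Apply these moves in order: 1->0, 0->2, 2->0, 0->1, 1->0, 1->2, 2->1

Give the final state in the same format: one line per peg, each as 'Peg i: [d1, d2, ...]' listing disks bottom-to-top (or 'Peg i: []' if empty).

After move 1 (1->0):
Peg 0: [4, 1]
Peg 1: [3, 2]
Peg 2: [6, 5]

After move 2 (0->2):
Peg 0: [4]
Peg 1: [3, 2]
Peg 2: [6, 5, 1]

After move 3 (2->0):
Peg 0: [4, 1]
Peg 1: [3, 2]
Peg 2: [6, 5]

After move 4 (0->1):
Peg 0: [4]
Peg 1: [3, 2, 1]
Peg 2: [6, 5]

After move 5 (1->0):
Peg 0: [4, 1]
Peg 1: [3, 2]
Peg 2: [6, 5]

After move 6 (1->2):
Peg 0: [4, 1]
Peg 1: [3]
Peg 2: [6, 5, 2]

After move 7 (2->1):
Peg 0: [4, 1]
Peg 1: [3, 2]
Peg 2: [6, 5]

Answer: Peg 0: [4, 1]
Peg 1: [3, 2]
Peg 2: [6, 5]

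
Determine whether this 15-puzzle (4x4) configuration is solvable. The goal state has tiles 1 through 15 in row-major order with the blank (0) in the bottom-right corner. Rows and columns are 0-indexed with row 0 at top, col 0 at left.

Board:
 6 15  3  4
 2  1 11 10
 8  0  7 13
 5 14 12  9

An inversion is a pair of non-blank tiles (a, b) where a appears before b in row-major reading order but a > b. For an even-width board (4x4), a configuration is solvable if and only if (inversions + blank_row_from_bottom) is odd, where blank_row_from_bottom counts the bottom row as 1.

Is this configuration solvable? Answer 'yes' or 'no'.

Inversions: 41
Blank is in row 2 (0-indexed from top), which is row 2 counting from the bottom (bottom = 1).
41 + 2 = 43, which is odd, so the puzzle is solvable.

Answer: yes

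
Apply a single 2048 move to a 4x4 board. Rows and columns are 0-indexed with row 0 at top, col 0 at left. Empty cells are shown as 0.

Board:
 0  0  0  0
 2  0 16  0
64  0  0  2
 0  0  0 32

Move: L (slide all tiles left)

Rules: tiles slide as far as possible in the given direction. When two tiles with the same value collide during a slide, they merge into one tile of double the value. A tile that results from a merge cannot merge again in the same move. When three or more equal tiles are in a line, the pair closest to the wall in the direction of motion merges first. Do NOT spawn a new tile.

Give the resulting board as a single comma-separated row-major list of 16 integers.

Answer: 0, 0, 0, 0, 2, 16, 0, 0, 64, 2, 0, 0, 32, 0, 0, 0

Derivation:
Slide left:
row 0: [0, 0, 0, 0] -> [0, 0, 0, 0]
row 1: [2, 0, 16, 0] -> [2, 16, 0, 0]
row 2: [64, 0, 0, 2] -> [64, 2, 0, 0]
row 3: [0, 0, 0, 32] -> [32, 0, 0, 0]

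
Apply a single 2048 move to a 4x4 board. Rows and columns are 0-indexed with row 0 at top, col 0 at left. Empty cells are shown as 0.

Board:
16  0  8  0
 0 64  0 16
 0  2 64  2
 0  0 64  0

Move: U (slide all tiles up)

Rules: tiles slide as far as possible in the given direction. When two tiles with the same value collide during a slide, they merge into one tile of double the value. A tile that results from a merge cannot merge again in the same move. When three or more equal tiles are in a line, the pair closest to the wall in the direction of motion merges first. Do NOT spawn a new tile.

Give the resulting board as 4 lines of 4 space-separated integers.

Answer:  16  64   8  16
  0   2 128   2
  0   0   0   0
  0   0   0   0

Derivation:
Slide up:
col 0: [16, 0, 0, 0] -> [16, 0, 0, 0]
col 1: [0, 64, 2, 0] -> [64, 2, 0, 0]
col 2: [8, 0, 64, 64] -> [8, 128, 0, 0]
col 3: [0, 16, 2, 0] -> [16, 2, 0, 0]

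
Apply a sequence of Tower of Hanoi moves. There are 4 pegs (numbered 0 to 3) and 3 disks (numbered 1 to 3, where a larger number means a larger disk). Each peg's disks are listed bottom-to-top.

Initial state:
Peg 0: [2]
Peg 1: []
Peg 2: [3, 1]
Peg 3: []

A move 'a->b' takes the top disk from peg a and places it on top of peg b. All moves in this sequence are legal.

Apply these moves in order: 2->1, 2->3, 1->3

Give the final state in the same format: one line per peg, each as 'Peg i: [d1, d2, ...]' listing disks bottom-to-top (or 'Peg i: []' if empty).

After move 1 (2->1):
Peg 0: [2]
Peg 1: [1]
Peg 2: [3]
Peg 3: []

After move 2 (2->3):
Peg 0: [2]
Peg 1: [1]
Peg 2: []
Peg 3: [3]

After move 3 (1->3):
Peg 0: [2]
Peg 1: []
Peg 2: []
Peg 3: [3, 1]

Answer: Peg 0: [2]
Peg 1: []
Peg 2: []
Peg 3: [3, 1]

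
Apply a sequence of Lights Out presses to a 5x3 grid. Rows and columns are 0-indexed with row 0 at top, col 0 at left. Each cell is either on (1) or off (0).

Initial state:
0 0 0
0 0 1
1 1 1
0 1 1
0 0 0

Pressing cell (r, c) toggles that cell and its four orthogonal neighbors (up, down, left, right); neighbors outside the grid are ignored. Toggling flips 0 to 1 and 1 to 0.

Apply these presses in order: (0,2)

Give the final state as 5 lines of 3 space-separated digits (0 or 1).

Answer: 0 1 1
0 0 0
1 1 1
0 1 1
0 0 0

Derivation:
After press 1 at (0,2):
0 1 1
0 0 0
1 1 1
0 1 1
0 0 0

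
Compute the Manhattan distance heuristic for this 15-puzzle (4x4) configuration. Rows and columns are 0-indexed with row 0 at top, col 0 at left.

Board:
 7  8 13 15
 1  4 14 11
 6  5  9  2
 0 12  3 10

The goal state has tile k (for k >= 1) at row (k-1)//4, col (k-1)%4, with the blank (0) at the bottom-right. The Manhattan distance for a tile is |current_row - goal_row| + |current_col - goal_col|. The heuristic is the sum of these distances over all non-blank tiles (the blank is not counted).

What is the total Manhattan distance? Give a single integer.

Answer: 43

Derivation:
Tile 7: (0,0)->(1,2) = 3
Tile 8: (0,1)->(1,3) = 3
Tile 13: (0,2)->(3,0) = 5
Tile 15: (0,3)->(3,2) = 4
Tile 1: (1,0)->(0,0) = 1
Tile 4: (1,1)->(0,3) = 3
Tile 14: (1,2)->(3,1) = 3
Tile 11: (1,3)->(2,2) = 2
Tile 6: (2,0)->(1,1) = 2
Tile 5: (2,1)->(1,0) = 2
Tile 9: (2,2)->(2,0) = 2
Tile 2: (2,3)->(0,1) = 4
Tile 12: (3,1)->(2,3) = 3
Tile 3: (3,2)->(0,2) = 3
Tile 10: (3,3)->(2,1) = 3
Sum: 3 + 3 + 5 + 4 + 1 + 3 + 3 + 2 + 2 + 2 + 2 + 4 + 3 + 3 + 3 = 43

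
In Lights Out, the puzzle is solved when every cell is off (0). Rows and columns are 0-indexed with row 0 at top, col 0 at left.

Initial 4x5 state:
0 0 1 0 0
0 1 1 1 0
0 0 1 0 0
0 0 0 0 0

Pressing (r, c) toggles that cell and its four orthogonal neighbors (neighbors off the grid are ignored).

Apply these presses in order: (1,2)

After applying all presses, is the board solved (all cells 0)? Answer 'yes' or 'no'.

After press 1 at (1,2):
0 0 0 0 0
0 0 0 0 0
0 0 0 0 0
0 0 0 0 0

Lights still on: 0

Answer: yes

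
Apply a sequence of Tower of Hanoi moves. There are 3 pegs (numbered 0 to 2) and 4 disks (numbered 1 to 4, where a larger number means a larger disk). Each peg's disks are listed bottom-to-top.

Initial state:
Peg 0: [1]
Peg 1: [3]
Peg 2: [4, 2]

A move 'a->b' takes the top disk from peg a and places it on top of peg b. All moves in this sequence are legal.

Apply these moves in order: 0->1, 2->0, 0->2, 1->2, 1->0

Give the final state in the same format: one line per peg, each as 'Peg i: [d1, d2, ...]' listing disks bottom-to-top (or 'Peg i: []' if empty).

Answer: Peg 0: [3]
Peg 1: []
Peg 2: [4, 2, 1]

Derivation:
After move 1 (0->1):
Peg 0: []
Peg 1: [3, 1]
Peg 2: [4, 2]

After move 2 (2->0):
Peg 0: [2]
Peg 1: [3, 1]
Peg 2: [4]

After move 3 (0->2):
Peg 0: []
Peg 1: [3, 1]
Peg 2: [4, 2]

After move 4 (1->2):
Peg 0: []
Peg 1: [3]
Peg 2: [4, 2, 1]

After move 5 (1->0):
Peg 0: [3]
Peg 1: []
Peg 2: [4, 2, 1]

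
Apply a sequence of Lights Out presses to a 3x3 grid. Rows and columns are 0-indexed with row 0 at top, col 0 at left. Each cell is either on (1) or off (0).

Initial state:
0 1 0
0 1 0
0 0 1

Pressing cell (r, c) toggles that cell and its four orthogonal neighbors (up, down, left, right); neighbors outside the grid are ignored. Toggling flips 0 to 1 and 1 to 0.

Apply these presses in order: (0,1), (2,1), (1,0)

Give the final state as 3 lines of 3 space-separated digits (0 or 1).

Answer: 0 0 1
1 0 0
0 1 0

Derivation:
After press 1 at (0,1):
1 0 1
0 0 0
0 0 1

After press 2 at (2,1):
1 0 1
0 1 0
1 1 0

After press 3 at (1,0):
0 0 1
1 0 0
0 1 0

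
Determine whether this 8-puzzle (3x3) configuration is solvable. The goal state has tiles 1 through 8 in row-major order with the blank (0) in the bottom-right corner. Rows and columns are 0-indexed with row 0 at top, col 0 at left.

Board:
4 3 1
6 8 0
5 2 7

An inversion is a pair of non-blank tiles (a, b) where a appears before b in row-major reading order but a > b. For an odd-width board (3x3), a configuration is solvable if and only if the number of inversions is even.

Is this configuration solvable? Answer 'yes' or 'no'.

Inversions (pairs i<j in row-major order where tile[i] > tile[j] > 0): 11
11 is odd, so the puzzle is not solvable.

Answer: no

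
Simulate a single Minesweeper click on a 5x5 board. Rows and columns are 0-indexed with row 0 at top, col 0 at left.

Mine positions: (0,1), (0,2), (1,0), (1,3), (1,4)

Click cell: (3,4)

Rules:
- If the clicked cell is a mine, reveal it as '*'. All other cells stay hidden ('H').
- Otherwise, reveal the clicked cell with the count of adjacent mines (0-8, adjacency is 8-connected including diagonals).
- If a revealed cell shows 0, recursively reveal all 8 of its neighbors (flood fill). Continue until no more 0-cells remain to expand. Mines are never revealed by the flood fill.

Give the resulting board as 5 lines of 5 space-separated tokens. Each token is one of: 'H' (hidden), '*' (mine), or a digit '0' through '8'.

H H H H H
H H H H H
1 1 1 2 2
0 0 0 0 0
0 0 0 0 0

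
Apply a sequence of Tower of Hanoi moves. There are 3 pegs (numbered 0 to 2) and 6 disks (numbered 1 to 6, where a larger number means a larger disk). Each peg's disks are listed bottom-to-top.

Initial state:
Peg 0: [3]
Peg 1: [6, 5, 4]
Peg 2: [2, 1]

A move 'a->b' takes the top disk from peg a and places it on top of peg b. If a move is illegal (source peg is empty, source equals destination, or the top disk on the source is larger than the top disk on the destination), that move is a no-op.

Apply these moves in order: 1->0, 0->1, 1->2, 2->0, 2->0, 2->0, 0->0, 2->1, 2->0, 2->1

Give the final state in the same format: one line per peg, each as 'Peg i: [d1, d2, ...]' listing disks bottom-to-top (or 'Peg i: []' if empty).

Answer: Peg 0: [1]
Peg 1: [6, 5, 4, 3, 2]
Peg 2: []

Derivation:
After move 1 (1->0):
Peg 0: [3]
Peg 1: [6, 5, 4]
Peg 2: [2, 1]

After move 2 (0->1):
Peg 0: []
Peg 1: [6, 5, 4, 3]
Peg 2: [2, 1]

After move 3 (1->2):
Peg 0: []
Peg 1: [6, 5, 4, 3]
Peg 2: [2, 1]

After move 4 (2->0):
Peg 0: [1]
Peg 1: [6, 5, 4, 3]
Peg 2: [2]

After move 5 (2->0):
Peg 0: [1]
Peg 1: [6, 5, 4, 3]
Peg 2: [2]

After move 6 (2->0):
Peg 0: [1]
Peg 1: [6, 5, 4, 3]
Peg 2: [2]

After move 7 (0->0):
Peg 0: [1]
Peg 1: [6, 5, 4, 3]
Peg 2: [2]

After move 8 (2->1):
Peg 0: [1]
Peg 1: [6, 5, 4, 3, 2]
Peg 2: []

After move 9 (2->0):
Peg 0: [1]
Peg 1: [6, 5, 4, 3, 2]
Peg 2: []

After move 10 (2->1):
Peg 0: [1]
Peg 1: [6, 5, 4, 3, 2]
Peg 2: []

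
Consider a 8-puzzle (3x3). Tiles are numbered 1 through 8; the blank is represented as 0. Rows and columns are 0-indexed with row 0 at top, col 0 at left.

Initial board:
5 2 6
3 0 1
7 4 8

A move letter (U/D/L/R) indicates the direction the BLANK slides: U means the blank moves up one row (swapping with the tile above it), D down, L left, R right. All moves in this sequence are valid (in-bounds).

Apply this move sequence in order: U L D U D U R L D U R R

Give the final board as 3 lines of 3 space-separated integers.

After move 1 (U):
5 0 6
3 2 1
7 4 8

After move 2 (L):
0 5 6
3 2 1
7 4 8

After move 3 (D):
3 5 6
0 2 1
7 4 8

After move 4 (U):
0 5 6
3 2 1
7 4 8

After move 5 (D):
3 5 6
0 2 1
7 4 8

After move 6 (U):
0 5 6
3 2 1
7 4 8

After move 7 (R):
5 0 6
3 2 1
7 4 8

After move 8 (L):
0 5 6
3 2 1
7 4 8

After move 9 (D):
3 5 6
0 2 1
7 4 8

After move 10 (U):
0 5 6
3 2 1
7 4 8

After move 11 (R):
5 0 6
3 2 1
7 4 8

After move 12 (R):
5 6 0
3 2 1
7 4 8

Answer: 5 6 0
3 2 1
7 4 8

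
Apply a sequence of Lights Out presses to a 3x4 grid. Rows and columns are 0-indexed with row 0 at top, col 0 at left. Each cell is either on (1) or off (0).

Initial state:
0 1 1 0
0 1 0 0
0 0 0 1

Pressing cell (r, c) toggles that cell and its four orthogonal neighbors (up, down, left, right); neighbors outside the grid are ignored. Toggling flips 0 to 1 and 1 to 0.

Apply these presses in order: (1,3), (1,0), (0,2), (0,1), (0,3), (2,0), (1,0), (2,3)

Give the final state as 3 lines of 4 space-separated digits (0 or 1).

Answer: 1 1 0 1
1 0 0 1
1 1 1 1

Derivation:
After press 1 at (1,3):
0 1 1 1
0 1 1 1
0 0 0 0

After press 2 at (1,0):
1 1 1 1
1 0 1 1
1 0 0 0

After press 3 at (0,2):
1 0 0 0
1 0 0 1
1 0 0 0

After press 4 at (0,1):
0 1 1 0
1 1 0 1
1 0 0 0

After press 5 at (0,3):
0 1 0 1
1 1 0 0
1 0 0 0

After press 6 at (2,0):
0 1 0 1
0 1 0 0
0 1 0 0

After press 7 at (1,0):
1 1 0 1
1 0 0 0
1 1 0 0

After press 8 at (2,3):
1 1 0 1
1 0 0 1
1 1 1 1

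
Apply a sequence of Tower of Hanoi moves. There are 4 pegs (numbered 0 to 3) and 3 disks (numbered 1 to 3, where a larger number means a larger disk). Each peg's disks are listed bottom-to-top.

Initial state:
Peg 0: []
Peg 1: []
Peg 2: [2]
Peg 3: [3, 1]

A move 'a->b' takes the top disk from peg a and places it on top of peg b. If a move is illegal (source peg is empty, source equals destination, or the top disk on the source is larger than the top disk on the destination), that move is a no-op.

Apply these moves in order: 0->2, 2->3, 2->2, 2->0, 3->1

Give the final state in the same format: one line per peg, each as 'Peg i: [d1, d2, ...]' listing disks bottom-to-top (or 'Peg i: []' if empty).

Answer: Peg 0: [2]
Peg 1: [1]
Peg 2: []
Peg 3: [3]

Derivation:
After move 1 (0->2):
Peg 0: []
Peg 1: []
Peg 2: [2]
Peg 3: [3, 1]

After move 2 (2->3):
Peg 0: []
Peg 1: []
Peg 2: [2]
Peg 3: [3, 1]

After move 3 (2->2):
Peg 0: []
Peg 1: []
Peg 2: [2]
Peg 3: [3, 1]

After move 4 (2->0):
Peg 0: [2]
Peg 1: []
Peg 2: []
Peg 3: [3, 1]

After move 5 (3->1):
Peg 0: [2]
Peg 1: [1]
Peg 2: []
Peg 3: [3]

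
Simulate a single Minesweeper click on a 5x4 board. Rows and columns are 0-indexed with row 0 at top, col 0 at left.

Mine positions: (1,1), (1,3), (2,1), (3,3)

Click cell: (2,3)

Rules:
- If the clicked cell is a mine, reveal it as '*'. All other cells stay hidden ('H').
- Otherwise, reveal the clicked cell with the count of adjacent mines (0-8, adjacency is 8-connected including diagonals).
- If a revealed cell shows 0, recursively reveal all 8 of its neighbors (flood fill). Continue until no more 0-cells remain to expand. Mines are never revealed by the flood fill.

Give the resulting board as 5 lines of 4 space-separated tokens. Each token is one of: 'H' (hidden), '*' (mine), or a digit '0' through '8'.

H H H H
H H H H
H H H 2
H H H H
H H H H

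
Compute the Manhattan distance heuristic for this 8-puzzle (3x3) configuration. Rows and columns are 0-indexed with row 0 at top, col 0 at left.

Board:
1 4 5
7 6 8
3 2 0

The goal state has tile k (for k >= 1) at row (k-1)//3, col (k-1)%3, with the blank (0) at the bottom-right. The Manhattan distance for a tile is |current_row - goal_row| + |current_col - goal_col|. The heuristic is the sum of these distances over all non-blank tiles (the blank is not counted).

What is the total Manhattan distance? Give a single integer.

Answer: 14

Derivation:
Tile 1: (0,0)->(0,0) = 0
Tile 4: (0,1)->(1,0) = 2
Tile 5: (0,2)->(1,1) = 2
Tile 7: (1,0)->(2,0) = 1
Tile 6: (1,1)->(1,2) = 1
Tile 8: (1,2)->(2,1) = 2
Tile 3: (2,0)->(0,2) = 4
Tile 2: (2,1)->(0,1) = 2
Sum: 0 + 2 + 2 + 1 + 1 + 2 + 4 + 2 = 14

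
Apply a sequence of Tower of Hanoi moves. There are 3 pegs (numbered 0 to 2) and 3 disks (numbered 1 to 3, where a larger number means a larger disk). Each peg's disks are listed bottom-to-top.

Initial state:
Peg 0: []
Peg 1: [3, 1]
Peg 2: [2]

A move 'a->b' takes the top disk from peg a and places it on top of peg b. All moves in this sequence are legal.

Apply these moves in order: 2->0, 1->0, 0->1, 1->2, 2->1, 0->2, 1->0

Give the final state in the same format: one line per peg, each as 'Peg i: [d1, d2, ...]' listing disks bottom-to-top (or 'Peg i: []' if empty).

Answer: Peg 0: [1]
Peg 1: [3]
Peg 2: [2]

Derivation:
After move 1 (2->0):
Peg 0: [2]
Peg 1: [3, 1]
Peg 2: []

After move 2 (1->0):
Peg 0: [2, 1]
Peg 1: [3]
Peg 2: []

After move 3 (0->1):
Peg 0: [2]
Peg 1: [3, 1]
Peg 2: []

After move 4 (1->2):
Peg 0: [2]
Peg 1: [3]
Peg 2: [1]

After move 5 (2->1):
Peg 0: [2]
Peg 1: [3, 1]
Peg 2: []

After move 6 (0->2):
Peg 0: []
Peg 1: [3, 1]
Peg 2: [2]

After move 7 (1->0):
Peg 0: [1]
Peg 1: [3]
Peg 2: [2]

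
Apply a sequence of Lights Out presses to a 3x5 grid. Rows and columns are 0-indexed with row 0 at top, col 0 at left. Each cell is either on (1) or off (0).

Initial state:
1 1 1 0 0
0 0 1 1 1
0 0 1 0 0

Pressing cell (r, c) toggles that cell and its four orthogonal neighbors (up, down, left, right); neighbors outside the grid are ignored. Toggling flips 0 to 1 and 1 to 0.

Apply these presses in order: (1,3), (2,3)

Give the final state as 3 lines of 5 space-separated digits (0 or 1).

Answer: 1 1 1 1 0
0 0 0 1 0
0 0 0 0 1

Derivation:
After press 1 at (1,3):
1 1 1 1 0
0 0 0 0 0
0 0 1 1 0

After press 2 at (2,3):
1 1 1 1 0
0 0 0 1 0
0 0 0 0 1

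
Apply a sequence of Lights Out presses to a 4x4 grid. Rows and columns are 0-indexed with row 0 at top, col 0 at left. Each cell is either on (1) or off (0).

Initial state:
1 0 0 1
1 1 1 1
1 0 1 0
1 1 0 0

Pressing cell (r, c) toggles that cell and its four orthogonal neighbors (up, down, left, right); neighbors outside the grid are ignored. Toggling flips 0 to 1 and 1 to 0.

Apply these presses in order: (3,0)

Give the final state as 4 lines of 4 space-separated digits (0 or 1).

Answer: 1 0 0 1
1 1 1 1
0 0 1 0
0 0 0 0

Derivation:
After press 1 at (3,0):
1 0 0 1
1 1 1 1
0 0 1 0
0 0 0 0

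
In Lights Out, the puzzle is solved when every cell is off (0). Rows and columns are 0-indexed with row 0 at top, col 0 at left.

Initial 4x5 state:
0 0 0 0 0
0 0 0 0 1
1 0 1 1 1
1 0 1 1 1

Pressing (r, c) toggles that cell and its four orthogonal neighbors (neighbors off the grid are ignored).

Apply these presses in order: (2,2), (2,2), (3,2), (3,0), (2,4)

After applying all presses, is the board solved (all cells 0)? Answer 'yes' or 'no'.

Answer: yes

Derivation:
After press 1 at (2,2):
0 0 0 0 0
0 0 1 0 1
1 1 0 0 1
1 0 0 1 1

After press 2 at (2,2):
0 0 0 0 0
0 0 0 0 1
1 0 1 1 1
1 0 1 1 1

After press 3 at (3,2):
0 0 0 0 0
0 0 0 0 1
1 0 0 1 1
1 1 0 0 1

After press 4 at (3,0):
0 0 0 0 0
0 0 0 0 1
0 0 0 1 1
0 0 0 0 1

After press 5 at (2,4):
0 0 0 0 0
0 0 0 0 0
0 0 0 0 0
0 0 0 0 0

Lights still on: 0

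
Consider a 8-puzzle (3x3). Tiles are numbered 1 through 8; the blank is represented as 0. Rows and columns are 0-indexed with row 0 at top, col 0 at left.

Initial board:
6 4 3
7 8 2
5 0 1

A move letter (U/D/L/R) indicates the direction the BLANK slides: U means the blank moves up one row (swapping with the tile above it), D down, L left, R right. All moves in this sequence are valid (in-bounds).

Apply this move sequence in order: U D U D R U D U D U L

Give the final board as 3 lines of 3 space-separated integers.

After move 1 (U):
6 4 3
7 0 2
5 8 1

After move 2 (D):
6 4 3
7 8 2
5 0 1

After move 3 (U):
6 4 3
7 0 2
5 8 1

After move 4 (D):
6 4 3
7 8 2
5 0 1

After move 5 (R):
6 4 3
7 8 2
5 1 0

After move 6 (U):
6 4 3
7 8 0
5 1 2

After move 7 (D):
6 4 3
7 8 2
5 1 0

After move 8 (U):
6 4 3
7 8 0
5 1 2

After move 9 (D):
6 4 3
7 8 2
5 1 0

After move 10 (U):
6 4 3
7 8 0
5 1 2

After move 11 (L):
6 4 3
7 0 8
5 1 2

Answer: 6 4 3
7 0 8
5 1 2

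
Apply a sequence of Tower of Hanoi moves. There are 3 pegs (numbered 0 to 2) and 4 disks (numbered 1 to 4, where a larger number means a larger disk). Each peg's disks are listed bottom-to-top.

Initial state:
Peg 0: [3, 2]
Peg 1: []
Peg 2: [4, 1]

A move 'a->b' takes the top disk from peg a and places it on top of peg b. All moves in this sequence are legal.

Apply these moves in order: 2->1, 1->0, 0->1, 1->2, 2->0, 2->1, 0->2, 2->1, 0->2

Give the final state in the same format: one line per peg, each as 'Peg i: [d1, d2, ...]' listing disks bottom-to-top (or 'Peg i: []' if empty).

Answer: Peg 0: [3]
Peg 1: [4, 1]
Peg 2: [2]

Derivation:
After move 1 (2->1):
Peg 0: [3, 2]
Peg 1: [1]
Peg 2: [4]

After move 2 (1->0):
Peg 0: [3, 2, 1]
Peg 1: []
Peg 2: [4]

After move 3 (0->1):
Peg 0: [3, 2]
Peg 1: [1]
Peg 2: [4]

After move 4 (1->2):
Peg 0: [3, 2]
Peg 1: []
Peg 2: [4, 1]

After move 5 (2->0):
Peg 0: [3, 2, 1]
Peg 1: []
Peg 2: [4]

After move 6 (2->1):
Peg 0: [3, 2, 1]
Peg 1: [4]
Peg 2: []

After move 7 (0->2):
Peg 0: [3, 2]
Peg 1: [4]
Peg 2: [1]

After move 8 (2->1):
Peg 0: [3, 2]
Peg 1: [4, 1]
Peg 2: []

After move 9 (0->2):
Peg 0: [3]
Peg 1: [4, 1]
Peg 2: [2]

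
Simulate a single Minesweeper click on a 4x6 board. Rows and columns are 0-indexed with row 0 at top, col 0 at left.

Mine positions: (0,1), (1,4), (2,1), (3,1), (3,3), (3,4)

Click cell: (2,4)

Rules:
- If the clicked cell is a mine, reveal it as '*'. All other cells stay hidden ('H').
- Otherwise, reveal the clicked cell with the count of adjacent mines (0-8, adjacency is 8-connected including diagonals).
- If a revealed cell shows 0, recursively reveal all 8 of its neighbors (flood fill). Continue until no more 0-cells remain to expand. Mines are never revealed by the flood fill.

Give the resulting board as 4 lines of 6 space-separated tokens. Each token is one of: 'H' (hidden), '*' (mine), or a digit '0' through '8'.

H H H H H H
H H H H H H
H H H H 3 H
H H H H H H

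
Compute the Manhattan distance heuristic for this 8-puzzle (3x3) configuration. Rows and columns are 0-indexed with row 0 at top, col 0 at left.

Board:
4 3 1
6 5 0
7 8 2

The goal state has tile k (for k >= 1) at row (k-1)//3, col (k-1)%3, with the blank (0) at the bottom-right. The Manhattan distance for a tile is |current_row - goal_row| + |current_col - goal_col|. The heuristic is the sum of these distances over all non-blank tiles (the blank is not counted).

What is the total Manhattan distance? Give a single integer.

Answer: 9

Derivation:
Tile 4: at (0,0), goal (1,0), distance |0-1|+|0-0| = 1
Tile 3: at (0,1), goal (0,2), distance |0-0|+|1-2| = 1
Tile 1: at (0,2), goal (0,0), distance |0-0|+|2-0| = 2
Tile 6: at (1,0), goal (1,2), distance |1-1|+|0-2| = 2
Tile 5: at (1,1), goal (1,1), distance |1-1|+|1-1| = 0
Tile 7: at (2,0), goal (2,0), distance |2-2|+|0-0| = 0
Tile 8: at (2,1), goal (2,1), distance |2-2|+|1-1| = 0
Tile 2: at (2,2), goal (0,1), distance |2-0|+|2-1| = 3
Sum: 1 + 1 + 2 + 2 + 0 + 0 + 0 + 3 = 9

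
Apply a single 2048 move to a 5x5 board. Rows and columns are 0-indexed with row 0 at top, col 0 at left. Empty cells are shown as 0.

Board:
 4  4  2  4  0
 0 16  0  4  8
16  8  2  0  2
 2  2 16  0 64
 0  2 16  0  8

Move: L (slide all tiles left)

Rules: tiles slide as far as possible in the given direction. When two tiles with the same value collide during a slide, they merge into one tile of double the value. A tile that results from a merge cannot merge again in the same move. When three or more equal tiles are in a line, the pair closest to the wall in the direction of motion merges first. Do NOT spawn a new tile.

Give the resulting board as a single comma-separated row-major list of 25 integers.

Answer: 8, 2, 4, 0, 0, 16, 4, 8, 0, 0, 16, 8, 4, 0, 0, 4, 16, 64, 0, 0, 2, 16, 8, 0, 0

Derivation:
Slide left:
row 0: [4, 4, 2, 4, 0] -> [8, 2, 4, 0, 0]
row 1: [0, 16, 0, 4, 8] -> [16, 4, 8, 0, 0]
row 2: [16, 8, 2, 0, 2] -> [16, 8, 4, 0, 0]
row 3: [2, 2, 16, 0, 64] -> [4, 16, 64, 0, 0]
row 4: [0, 2, 16, 0, 8] -> [2, 16, 8, 0, 0]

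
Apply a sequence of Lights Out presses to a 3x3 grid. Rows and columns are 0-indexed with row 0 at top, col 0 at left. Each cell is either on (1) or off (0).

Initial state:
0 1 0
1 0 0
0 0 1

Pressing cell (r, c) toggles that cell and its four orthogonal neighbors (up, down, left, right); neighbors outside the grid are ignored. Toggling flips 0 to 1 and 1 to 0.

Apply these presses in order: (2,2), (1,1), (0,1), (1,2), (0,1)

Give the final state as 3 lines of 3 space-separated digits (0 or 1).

After press 1 at (2,2):
0 1 0
1 0 1
0 1 0

After press 2 at (1,1):
0 0 0
0 1 0
0 0 0

After press 3 at (0,1):
1 1 1
0 0 0
0 0 0

After press 4 at (1,2):
1 1 0
0 1 1
0 0 1

After press 5 at (0,1):
0 0 1
0 0 1
0 0 1

Answer: 0 0 1
0 0 1
0 0 1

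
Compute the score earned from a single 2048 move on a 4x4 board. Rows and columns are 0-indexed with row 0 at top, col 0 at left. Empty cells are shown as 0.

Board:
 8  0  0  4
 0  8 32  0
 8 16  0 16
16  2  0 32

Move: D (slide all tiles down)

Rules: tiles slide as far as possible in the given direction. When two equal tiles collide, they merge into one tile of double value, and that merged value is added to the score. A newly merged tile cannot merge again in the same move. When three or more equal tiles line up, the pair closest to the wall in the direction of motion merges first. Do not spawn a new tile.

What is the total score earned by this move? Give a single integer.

Slide down:
col 0: [8, 0, 8, 16] -> [0, 0, 16, 16]  score +16 (running 16)
col 1: [0, 8, 16, 2] -> [0, 8, 16, 2]  score +0 (running 16)
col 2: [0, 32, 0, 0] -> [0, 0, 0, 32]  score +0 (running 16)
col 3: [4, 0, 16, 32] -> [0, 4, 16, 32]  score +0 (running 16)
Board after move:
 0  0  0  0
 0  8  0  4
16 16  0 16
16  2 32 32

Answer: 16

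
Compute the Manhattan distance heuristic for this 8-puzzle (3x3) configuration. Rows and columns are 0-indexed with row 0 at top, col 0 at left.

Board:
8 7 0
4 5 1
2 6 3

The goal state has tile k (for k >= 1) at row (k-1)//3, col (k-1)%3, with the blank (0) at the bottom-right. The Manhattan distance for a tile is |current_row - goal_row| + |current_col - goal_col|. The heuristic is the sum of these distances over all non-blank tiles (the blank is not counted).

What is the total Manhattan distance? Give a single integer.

Tile 8: (0,0)->(2,1) = 3
Tile 7: (0,1)->(2,0) = 3
Tile 4: (1,0)->(1,0) = 0
Tile 5: (1,1)->(1,1) = 0
Tile 1: (1,2)->(0,0) = 3
Tile 2: (2,0)->(0,1) = 3
Tile 6: (2,1)->(1,2) = 2
Tile 3: (2,2)->(0,2) = 2
Sum: 3 + 3 + 0 + 0 + 3 + 3 + 2 + 2 = 16

Answer: 16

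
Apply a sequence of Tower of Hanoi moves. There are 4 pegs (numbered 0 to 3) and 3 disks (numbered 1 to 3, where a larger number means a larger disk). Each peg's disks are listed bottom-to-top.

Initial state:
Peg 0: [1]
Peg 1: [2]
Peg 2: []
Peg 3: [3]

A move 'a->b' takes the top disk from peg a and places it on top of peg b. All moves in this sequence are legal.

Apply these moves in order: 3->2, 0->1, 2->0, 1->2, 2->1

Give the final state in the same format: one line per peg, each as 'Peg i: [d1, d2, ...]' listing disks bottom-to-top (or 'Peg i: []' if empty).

After move 1 (3->2):
Peg 0: [1]
Peg 1: [2]
Peg 2: [3]
Peg 3: []

After move 2 (0->1):
Peg 0: []
Peg 1: [2, 1]
Peg 2: [3]
Peg 3: []

After move 3 (2->0):
Peg 0: [3]
Peg 1: [2, 1]
Peg 2: []
Peg 3: []

After move 4 (1->2):
Peg 0: [3]
Peg 1: [2]
Peg 2: [1]
Peg 3: []

After move 5 (2->1):
Peg 0: [3]
Peg 1: [2, 1]
Peg 2: []
Peg 3: []

Answer: Peg 0: [3]
Peg 1: [2, 1]
Peg 2: []
Peg 3: []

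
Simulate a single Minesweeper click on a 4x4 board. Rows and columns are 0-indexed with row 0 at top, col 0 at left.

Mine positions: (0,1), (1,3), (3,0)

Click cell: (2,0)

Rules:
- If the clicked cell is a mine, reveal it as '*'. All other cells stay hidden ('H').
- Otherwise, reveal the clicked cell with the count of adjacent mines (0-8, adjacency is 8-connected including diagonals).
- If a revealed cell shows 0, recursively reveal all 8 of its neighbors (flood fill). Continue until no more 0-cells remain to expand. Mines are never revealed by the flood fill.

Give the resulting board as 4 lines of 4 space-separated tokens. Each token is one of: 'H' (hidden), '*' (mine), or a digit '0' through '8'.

H H H H
H H H H
1 H H H
H H H H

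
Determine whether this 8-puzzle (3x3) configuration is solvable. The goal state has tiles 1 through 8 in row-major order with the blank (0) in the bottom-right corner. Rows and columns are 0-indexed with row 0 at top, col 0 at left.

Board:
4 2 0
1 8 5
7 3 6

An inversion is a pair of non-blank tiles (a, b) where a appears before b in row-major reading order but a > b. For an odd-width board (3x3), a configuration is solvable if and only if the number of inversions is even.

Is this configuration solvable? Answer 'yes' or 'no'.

Inversions (pairs i<j in row-major order where tile[i] > tile[j] > 0): 11
11 is odd, so the puzzle is not solvable.

Answer: no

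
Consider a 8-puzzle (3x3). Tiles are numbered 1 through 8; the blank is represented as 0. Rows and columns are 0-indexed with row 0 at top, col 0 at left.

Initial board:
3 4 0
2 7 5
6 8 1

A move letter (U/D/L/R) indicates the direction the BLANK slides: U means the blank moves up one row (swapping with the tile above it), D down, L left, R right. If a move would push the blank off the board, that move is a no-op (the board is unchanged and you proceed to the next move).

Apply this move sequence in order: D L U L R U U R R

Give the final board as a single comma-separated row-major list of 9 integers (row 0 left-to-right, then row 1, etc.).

After move 1 (D):
3 4 5
2 7 0
6 8 1

After move 2 (L):
3 4 5
2 0 7
6 8 1

After move 3 (U):
3 0 5
2 4 7
6 8 1

After move 4 (L):
0 3 5
2 4 7
6 8 1

After move 5 (R):
3 0 5
2 4 7
6 8 1

After move 6 (U):
3 0 5
2 4 7
6 8 1

After move 7 (U):
3 0 5
2 4 7
6 8 1

After move 8 (R):
3 5 0
2 4 7
6 8 1

After move 9 (R):
3 5 0
2 4 7
6 8 1

Answer: 3, 5, 0, 2, 4, 7, 6, 8, 1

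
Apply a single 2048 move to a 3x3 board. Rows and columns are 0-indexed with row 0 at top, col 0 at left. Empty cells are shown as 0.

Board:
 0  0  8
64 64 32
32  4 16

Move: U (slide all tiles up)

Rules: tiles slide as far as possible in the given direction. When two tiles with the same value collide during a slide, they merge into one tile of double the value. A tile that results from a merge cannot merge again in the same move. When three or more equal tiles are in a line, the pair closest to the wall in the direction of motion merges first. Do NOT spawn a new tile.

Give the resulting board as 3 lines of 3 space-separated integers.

Answer: 64 64  8
32  4 32
 0  0 16

Derivation:
Slide up:
col 0: [0, 64, 32] -> [64, 32, 0]
col 1: [0, 64, 4] -> [64, 4, 0]
col 2: [8, 32, 16] -> [8, 32, 16]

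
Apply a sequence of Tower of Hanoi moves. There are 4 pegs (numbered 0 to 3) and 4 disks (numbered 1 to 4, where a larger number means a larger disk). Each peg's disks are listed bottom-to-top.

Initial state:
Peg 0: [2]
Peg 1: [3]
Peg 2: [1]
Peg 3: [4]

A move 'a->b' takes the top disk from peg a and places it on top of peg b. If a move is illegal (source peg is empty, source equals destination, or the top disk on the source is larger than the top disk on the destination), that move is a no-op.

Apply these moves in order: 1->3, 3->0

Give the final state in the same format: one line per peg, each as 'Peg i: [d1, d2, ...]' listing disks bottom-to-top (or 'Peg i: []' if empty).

After move 1 (1->3):
Peg 0: [2]
Peg 1: []
Peg 2: [1]
Peg 3: [4, 3]

After move 2 (3->0):
Peg 0: [2]
Peg 1: []
Peg 2: [1]
Peg 3: [4, 3]

Answer: Peg 0: [2]
Peg 1: []
Peg 2: [1]
Peg 3: [4, 3]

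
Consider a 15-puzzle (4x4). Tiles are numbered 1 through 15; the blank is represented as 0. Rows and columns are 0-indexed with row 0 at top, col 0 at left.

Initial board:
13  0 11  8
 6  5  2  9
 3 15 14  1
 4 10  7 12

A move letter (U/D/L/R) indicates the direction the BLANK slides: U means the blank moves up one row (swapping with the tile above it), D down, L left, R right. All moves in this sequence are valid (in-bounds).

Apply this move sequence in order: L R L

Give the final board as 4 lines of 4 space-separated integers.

Answer:  0 13 11  8
 6  5  2  9
 3 15 14  1
 4 10  7 12

Derivation:
After move 1 (L):
 0 13 11  8
 6  5  2  9
 3 15 14  1
 4 10  7 12

After move 2 (R):
13  0 11  8
 6  5  2  9
 3 15 14  1
 4 10  7 12

After move 3 (L):
 0 13 11  8
 6  5  2  9
 3 15 14  1
 4 10  7 12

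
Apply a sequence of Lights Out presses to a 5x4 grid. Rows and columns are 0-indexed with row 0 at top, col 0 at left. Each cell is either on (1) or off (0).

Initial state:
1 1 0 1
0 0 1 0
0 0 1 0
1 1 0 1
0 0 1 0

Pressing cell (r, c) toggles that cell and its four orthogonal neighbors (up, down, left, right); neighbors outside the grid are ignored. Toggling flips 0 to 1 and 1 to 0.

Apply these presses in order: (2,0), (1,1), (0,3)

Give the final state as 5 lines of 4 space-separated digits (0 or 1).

After press 1 at (2,0):
1 1 0 1
1 0 1 0
1 1 1 0
0 1 0 1
0 0 1 0

After press 2 at (1,1):
1 0 0 1
0 1 0 0
1 0 1 0
0 1 0 1
0 0 1 0

After press 3 at (0,3):
1 0 1 0
0 1 0 1
1 0 1 0
0 1 0 1
0 0 1 0

Answer: 1 0 1 0
0 1 0 1
1 0 1 0
0 1 0 1
0 0 1 0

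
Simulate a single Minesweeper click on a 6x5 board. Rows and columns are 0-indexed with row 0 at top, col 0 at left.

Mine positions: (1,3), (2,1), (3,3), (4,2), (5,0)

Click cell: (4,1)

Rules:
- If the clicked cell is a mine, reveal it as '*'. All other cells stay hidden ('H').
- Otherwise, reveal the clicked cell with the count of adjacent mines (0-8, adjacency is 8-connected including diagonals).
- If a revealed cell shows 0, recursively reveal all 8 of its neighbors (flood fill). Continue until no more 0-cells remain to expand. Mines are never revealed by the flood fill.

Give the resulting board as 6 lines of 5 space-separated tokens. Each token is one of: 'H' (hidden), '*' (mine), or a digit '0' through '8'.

H H H H H
H H H H H
H H H H H
H H H H H
H 2 H H H
H H H H H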